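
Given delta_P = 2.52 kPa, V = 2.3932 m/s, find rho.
Formula: V = \sqrt{\frac{2 \Delta P}{\rho}}
Substituting knowns: 2.3932 = √(2·(2.52·1000)/rho)
Solving for rho: rho = 2·(2.52·1000)/2.3932² = 880 kg/m³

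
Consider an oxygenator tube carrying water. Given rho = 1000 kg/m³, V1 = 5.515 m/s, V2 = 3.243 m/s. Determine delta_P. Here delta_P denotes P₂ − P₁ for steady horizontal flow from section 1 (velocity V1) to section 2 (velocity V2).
Formula: \Delta P = \frac{1}{2} \rho (V_1^2 - V_2^2)
delta_P = 0.5·1000·(5.515² − 3.243²)/1000 = 9.949 kPa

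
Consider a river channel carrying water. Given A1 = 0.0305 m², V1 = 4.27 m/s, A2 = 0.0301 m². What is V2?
Formula: V_2 = \frac{A_1 V_1}{A_2}
V2 = 0.0305·4.27/0.0301 = 4.327 m/s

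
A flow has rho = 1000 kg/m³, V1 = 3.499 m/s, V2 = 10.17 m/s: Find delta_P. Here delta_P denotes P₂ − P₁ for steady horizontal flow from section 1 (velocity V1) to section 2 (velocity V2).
Formula: \Delta P = \frac{1}{2} \rho (V_1^2 - V_2^2)
delta_P = 0.5·1000·(3.499² − 10.17²)/1000 = -45.59 kPa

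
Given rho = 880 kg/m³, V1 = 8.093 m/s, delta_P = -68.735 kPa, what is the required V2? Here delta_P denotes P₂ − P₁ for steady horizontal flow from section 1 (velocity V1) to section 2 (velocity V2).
Formula: \Delta P = \frac{1}{2} \rho (V_1^2 - V_2^2)
Substituting knowns: -68.735 = 0.5·880·(8.093² − V2²)/1000
Solving for V2: V2 = √(8.093² − 2·(-68.735·1000)/880) = 14.89 m/s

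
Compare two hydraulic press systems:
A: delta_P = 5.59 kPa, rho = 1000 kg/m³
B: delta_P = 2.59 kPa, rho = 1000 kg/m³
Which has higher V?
V(A) = 3.344 m/s, V(B) = 2.276 m/s. Answer: A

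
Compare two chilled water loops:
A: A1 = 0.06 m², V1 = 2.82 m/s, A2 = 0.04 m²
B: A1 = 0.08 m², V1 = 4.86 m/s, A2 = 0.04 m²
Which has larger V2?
V2(A) = 4.23 m/s, V2(B) = 9.72 m/s. Answer: B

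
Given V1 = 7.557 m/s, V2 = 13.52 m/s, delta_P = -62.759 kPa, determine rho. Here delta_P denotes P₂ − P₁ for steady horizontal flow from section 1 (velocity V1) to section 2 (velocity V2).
Formula: \Delta P = \frac{1}{2} \rho (V_1^2 - V_2^2)
Substituting knowns: -62.759 = 0.5·rho·(7.557² − 13.52²)/1000
Solving for rho: rho = 2·(-62.759·1000)/(7.557² − 13.52²) = 998.7 kg/m³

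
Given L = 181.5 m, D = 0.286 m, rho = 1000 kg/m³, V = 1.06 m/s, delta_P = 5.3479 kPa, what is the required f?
Formula: \Delta P = f \frac{L}{D} \frac{\rho V^2}{2}
Substituting knowns: 5.3479 = f·(181.5/0.286)·0.5·1000·1.06²/1000
Solving for f: f = (5.3479·1000)/((181.5/0.286)·0.5·1000·1.06²) = 0.015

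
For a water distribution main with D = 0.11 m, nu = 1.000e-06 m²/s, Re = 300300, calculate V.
Formula: Re = \frac{V D}{\nu}
Substituting knowns: 300300 = V·0.11/1.000e-06
Solving for V: V = 300300·1.000e-06/0.11 = 2.73 m/s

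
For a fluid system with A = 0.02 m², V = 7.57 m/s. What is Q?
Formula: Q = A V
Q = 0.02·7.57·1000 = 151.4 L/s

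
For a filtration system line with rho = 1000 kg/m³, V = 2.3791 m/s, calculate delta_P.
Formula: V = \sqrt{\frac{2 \Delta P}{\rho}}
Substituting knowns: 2.3791 = √(2·(delta_P·1000)/1000)
Solving for delta_P: delta_P = 2.3791²·1000/2/1000 = 2.83 kPa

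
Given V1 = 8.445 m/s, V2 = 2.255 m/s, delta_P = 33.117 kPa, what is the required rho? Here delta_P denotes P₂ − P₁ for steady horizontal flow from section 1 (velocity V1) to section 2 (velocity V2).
Formula: \Delta P = \frac{1}{2} \rho (V_1^2 - V_2^2)
Substituting knowns: 33.117 = 0.5·rho·(8.445² − 2.255²)/1000
Solving for rho: rho = 2·(33.117·1000)/(8.445² − 2.255²) = 1000 kg/m³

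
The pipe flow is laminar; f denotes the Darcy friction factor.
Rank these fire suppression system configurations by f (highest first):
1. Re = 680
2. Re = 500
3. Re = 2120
Case 1: f = 0.09412
Case 2: f = 0.128
Case 3: f = 0.03019
Ranking (highest first): 2, 1, 3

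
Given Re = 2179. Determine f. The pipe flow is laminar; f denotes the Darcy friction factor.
Formula: f = \frac{64}{Re}
f = 64/2179 = 0.02937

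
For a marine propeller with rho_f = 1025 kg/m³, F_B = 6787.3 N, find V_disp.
Formula: F_B = \rho_f g V_{disp}
Substituting knowns: 6787.3 = 1025·9.81·V_disp
Solving for V_disp: V_disp = 6787.3/(1025·9.81) = 0.675 m³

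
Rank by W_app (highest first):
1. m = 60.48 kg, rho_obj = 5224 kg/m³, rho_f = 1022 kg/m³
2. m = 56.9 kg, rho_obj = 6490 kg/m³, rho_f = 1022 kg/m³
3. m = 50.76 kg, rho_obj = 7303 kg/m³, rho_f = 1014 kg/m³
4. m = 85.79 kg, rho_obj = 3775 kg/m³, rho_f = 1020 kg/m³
Case 1: W_app = 477.2 N
Case 2: W_app = 470.3 N
Case 3: W_app = 428.8 N
Case 4: W_app = 614.2 N
Ranking (highest first): 4, 1, 2, 3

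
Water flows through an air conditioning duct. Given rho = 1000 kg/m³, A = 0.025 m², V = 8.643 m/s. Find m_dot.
Formula: \dot{m} = \rho A V
m_dot = 1000·0.025·8.643 = 216.1 kg/s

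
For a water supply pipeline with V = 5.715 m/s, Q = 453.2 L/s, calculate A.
Formula: Q = A V
Substituting knowns: 453.2 = A·5.715·1000
Solving for A: A = (453.2/1000)/5.715 = 0.0793 m²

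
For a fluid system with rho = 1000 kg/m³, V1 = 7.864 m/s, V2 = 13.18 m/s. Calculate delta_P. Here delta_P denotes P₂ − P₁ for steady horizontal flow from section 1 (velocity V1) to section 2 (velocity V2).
Formula: \Delta P = \frac{1}{2} \rho (V_1^2 - V_2^2)
delta_P = 0.5·1000·(7.864² − 13.18²)/1000 = -55.93 kPa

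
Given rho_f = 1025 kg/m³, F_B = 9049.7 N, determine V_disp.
Formula: F_B = \rho_f g V_{disp}
Substituting knowns: 9049.7 = 1025·9.81·V_disp
Solving for V_disp: V_disp = 9049.7/(1025·9.81) = 0.9 m³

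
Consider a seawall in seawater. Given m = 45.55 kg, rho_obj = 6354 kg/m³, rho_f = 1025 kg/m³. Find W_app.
Formula: W_{app} = mg\left(1 - \frac{\rho_f}{\rho_{obj}}\right)
W_app = 45.55·9.81·(1 − 1025/6354) = 374.8 N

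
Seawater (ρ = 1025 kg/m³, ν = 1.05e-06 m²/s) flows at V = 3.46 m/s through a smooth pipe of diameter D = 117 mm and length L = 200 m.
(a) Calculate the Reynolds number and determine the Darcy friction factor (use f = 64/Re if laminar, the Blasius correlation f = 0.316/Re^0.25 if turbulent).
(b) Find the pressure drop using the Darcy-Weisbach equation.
(a) Re = V·D/ν = 3.46·0.117/1.05e-06 = 385540 → turbulent (Re > 4000); f = 0.316/Re^0.25 = 0.316/385540^0.25 = 0.012681 (Blasius is strictly valid for Re ≲ 1e5; used here as the smooth-pipe estimate the problem specifies)
(b) Darcy-Weisbach: ΔP = f·(L/D)·½ρV²/1000 = 0.012681·(200/0.117)·½·1025·3.46²/1000 = 133 kPa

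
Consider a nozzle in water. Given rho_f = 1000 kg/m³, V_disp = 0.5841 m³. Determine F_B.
Formula: F_B = \rho_f g V_{disp}
F_B = 1000·9.81·0.5841 = 5730 N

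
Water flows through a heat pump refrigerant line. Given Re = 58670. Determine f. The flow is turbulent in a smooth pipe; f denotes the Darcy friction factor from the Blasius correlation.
Formula: f = \frac{0.316}{Re^{0.25}}
f = 0.316/58670^0.25 = 0.0203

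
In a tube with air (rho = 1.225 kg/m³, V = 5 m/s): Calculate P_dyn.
Formula: P_{dyn} = \frac{1}{2} \rho V^2
P_dyn = 0.5·1.225·5²/1000 = 0.01531 kPa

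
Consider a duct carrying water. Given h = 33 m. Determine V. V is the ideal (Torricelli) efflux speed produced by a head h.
Formula: V = \sqrt{2 g h}
V = √(2·9.81·33) = 25.45 m/s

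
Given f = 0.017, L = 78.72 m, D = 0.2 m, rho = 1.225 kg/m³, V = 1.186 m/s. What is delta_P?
Formula: \Delta P = f \frac{L}{D} \frac{\rho V^2}{2}
delta_P = 0.017·(78.72/0.2)·0.5·1.225·1.186²/1000 = 0.005765 kPa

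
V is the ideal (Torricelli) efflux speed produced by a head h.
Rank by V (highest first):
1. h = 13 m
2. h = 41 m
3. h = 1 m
Case 1: V = 15.97 m/s
Case 2: V = 28.36 m/s
Case 3: V = 4.429 m/s
Ranking (highest first): 2, 1, 3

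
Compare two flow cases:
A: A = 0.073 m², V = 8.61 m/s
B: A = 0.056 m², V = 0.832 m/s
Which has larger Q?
Q(A) = 628.5 L/s, Q(B) = 46.59 L/s. Answer: A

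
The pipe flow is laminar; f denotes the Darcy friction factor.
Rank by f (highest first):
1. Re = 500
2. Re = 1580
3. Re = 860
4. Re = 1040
Case 1: f = 0.128
Case 2: f = 0.04051
Case 3: f = 0.07442
Case 4: f = 0.06154
Ranking (highest first): 1, 3, 4, 2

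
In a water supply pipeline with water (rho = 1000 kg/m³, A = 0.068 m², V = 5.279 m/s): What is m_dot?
Formula: \dot{m} = \rho A V
m_dot = 1000·0.068·5.279 = 359 kg/s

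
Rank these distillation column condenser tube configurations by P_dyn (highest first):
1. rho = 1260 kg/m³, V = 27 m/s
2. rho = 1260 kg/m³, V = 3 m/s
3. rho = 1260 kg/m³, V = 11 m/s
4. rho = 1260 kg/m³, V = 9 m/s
Case 1: P_dyn = 459.3 kPa
Case 2: P_dyn = 5.67 kPa
Case 3: P_dyn = 76.23 kPa
Case 4: P_dyn = 51.03 kPa
Ranking (highest first): 1, 3, 4, 2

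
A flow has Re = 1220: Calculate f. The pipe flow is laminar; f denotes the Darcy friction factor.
Formula: f = \frac{64}{Re}
f = 64/1220 = 0.05246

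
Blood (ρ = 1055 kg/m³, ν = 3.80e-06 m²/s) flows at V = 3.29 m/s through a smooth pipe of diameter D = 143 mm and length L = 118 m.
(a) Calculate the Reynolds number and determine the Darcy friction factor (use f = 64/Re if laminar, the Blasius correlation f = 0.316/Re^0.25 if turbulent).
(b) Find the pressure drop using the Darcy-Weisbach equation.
(a) Re = V·D/ν = 3.29·0.143/3.80e-06 = 123810 → turbulent (Re > 4000); f = 0.316/Re^0.25 = 0.316/123810^0.25 = 0.016846 (Blasius is strictly valid for Re ≲ 1e5; used here as the smooth-pipe estimate the problem specifies)
(b) Darcy-Weisbach: ΔP = f·(L/D)·½ρV²/1000 = 0.016846·(118/0.143)·½·1055·3.29²/1000 = 79.37 kPa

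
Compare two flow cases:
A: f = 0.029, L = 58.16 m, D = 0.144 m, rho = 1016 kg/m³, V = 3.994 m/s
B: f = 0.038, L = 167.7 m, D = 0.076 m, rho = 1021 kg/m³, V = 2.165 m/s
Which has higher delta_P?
delta_P(A) = 94.92 kPa, delta_P(B) = 200.6 kPa. Answer: B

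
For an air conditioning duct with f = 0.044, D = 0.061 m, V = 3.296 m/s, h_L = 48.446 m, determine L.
Formula: h_L = f \frac{L}{D} \frac{V^2}{2g}
Substituting knowns: 48.446 = 0.044·(L/0.061)·3.296²/(2·9.81)
Solving for L: L = 48.446·2·9.81·0.061/(0.044·3.296²) = 121.3 m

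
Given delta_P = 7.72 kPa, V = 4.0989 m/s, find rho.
Formula: V = \sqrt{\frac{2 \Delta P}{\rho}}
Substituting knowns: 4.0989 = √(2·(7.72·1000)/rho)
Solving for rho: rho = 2·(7.72·1000)/4.0989² = 919 kg/m³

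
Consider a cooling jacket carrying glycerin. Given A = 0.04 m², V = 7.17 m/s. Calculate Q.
Formula: Q = A V
Q = 0.04·7.17·1000 = 286.8 L/s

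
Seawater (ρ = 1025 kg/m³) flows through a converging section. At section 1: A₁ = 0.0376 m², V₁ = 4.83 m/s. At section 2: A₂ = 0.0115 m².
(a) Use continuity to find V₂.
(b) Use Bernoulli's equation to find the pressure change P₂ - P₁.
(a) Continuity: A₁V₁=A₂V₂ -> V₂=A₁V₁/A₂=0.0376*4.83/0.0115=15.79 m/s
(b) Bernoulli: P₂-P₁=0.5*rho*(V₁^2-V₂^2)/1000=0.5*1025*(4.83^2-15.79^2)/1000=-115.8 kPa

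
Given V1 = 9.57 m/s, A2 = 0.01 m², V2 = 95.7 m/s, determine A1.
Formula: V_2 = \frac{A_1 V_1}{A_2}
Substituting knowns: 95.7 = A1·9.57/0.01
Solving for A1: A1 = 95.7·0.01/9.57 = 0.1 m²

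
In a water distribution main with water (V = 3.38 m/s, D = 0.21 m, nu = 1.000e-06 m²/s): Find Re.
Formula: Re = \frac{V D}{\nu}
Re = 3.38·0.21/1.000e-06 = 709800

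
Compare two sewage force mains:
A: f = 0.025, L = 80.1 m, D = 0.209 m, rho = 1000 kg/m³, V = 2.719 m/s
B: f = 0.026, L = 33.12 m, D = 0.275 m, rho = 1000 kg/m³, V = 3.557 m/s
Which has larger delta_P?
delta_P(A) = 35.42 kPa, delta_P(B) = 19.81 kPa. Answer: A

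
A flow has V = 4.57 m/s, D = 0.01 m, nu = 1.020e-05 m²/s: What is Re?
Formula: Re = \frac{V D}{\nu}
Re = 4.57·0.01/1.020e-05 = 4480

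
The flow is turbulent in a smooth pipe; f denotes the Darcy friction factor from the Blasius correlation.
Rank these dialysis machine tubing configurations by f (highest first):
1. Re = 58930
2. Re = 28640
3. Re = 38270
Case 1: f = 0.02028
Case 2: f = 0.02429
Case 3: f = 0.02259
Ranking (highest first): 2, 3, 1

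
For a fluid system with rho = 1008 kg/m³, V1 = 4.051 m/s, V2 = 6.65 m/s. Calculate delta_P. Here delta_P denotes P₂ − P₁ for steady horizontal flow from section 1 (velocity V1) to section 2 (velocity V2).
Formula: \Delta P = \frac{1}{2} \rho (V_1^2 - V_2^2)
delta_P = 0.5·1008·(4.051² − 6.65²)/1000 = -14.02 kPa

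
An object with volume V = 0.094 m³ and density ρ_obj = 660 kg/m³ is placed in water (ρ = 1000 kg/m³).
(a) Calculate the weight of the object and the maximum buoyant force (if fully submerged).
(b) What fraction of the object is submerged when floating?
(a) W=rho_obj*g*V=660*9.81*0.094=608.6 N; F_B(max)=rho*g*V=1000*9.81*0.094=922.1 N
(b) Floating fraction=rho_obj/rho=660/1000=0.660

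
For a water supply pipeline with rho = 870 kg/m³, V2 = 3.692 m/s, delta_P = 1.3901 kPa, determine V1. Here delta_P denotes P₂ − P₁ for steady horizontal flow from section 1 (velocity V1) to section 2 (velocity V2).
Formula: \Delta P = \frac{1}{2} \rho (V_1^2 - V_2^2)
Substituting knowns: 1.3901 = 0.5·870·(V1² − 3.692²)/1000
Solving for V1: V1 = √(3.692² + 2·(1.3901·1000)/870) = 4.102 m/s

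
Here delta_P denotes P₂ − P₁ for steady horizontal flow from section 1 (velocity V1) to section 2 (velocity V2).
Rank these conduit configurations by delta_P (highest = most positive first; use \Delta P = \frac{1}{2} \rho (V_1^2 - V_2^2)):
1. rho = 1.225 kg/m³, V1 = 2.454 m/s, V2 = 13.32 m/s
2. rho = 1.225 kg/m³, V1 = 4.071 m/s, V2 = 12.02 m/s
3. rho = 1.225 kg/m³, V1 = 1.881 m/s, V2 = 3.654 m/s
Case 1: delta_P = -0.105 kPa
Case 2: delta_P = -0.07834 kPa
Case 3: delta_P = -0.006011 kPa
Ranking (highest first): 3, 2, 1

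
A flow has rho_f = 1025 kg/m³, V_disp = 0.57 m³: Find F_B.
Formula: F_B = \rho_f g V_{disp}
F_B = 1025·9.81·0.57 = 5731 N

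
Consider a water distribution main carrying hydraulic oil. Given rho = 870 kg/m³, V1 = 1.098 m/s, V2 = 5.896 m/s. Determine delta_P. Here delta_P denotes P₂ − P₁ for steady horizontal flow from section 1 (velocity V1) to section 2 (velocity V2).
Formula: \Delta P = \frac{1}{2} \rho (V_1^2 - V_2^2)
delta_P = 0.5·870·(1.098² − 5.896²)/1000 = -14.6 kPa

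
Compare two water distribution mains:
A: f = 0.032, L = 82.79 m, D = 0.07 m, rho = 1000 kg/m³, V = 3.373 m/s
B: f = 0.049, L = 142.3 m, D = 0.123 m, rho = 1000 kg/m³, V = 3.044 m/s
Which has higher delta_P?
delta_P(A) = 215.3 kPa, delta_P(B) = 262.6 kPa. Answer: B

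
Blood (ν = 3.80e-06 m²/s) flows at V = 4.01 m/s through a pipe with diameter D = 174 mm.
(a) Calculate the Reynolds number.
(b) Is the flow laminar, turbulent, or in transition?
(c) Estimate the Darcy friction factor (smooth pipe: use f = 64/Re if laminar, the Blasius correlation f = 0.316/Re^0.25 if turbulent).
(a) Re = V·D/ν = 4.01·0.174/3.80e-06 = 183620
(b) Flow regime: turbulent (Re > 4000)
(c) Friction factor: f = 0.316/Re^0.25 = 0.316/183620^0.25 = 0.01527 (Blasius is strictly valid for Re ≲ 1e5; used here as the smooth-pipe estimate the problem specifies)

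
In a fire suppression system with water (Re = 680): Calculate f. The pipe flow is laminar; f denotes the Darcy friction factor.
Formula: f = \frac{64}{Re}
f = 64/680 = 0.09412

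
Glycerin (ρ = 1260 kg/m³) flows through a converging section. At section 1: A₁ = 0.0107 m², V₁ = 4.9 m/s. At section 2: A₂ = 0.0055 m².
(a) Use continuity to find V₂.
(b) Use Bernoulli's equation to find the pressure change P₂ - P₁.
(a) Continuity: A₁V₁=A₂V₂ -> V₂=A₁V₁/A₂=0.0107*4.9/0.0055=9.53 m/s
(b) Bernoulli: P₂-P₁=0.5*rho*(V₁^2-V₂^2)/1000=0.5*1260*(4.9^2-9.53^2)/1000=-42.09 kPa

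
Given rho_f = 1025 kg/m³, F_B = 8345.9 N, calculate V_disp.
Formula: F_B = \rho_f g V_{disp}
Substituting knowns: 8345.9 = 1025·9.81·V_disp
Solving for V_disp: V_disp = 8345.9/(1025·9.81) = 0.83 m³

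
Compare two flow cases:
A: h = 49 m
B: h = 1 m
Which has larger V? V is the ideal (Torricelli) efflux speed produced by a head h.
V(A) = 31.01 m/s, V(B) = 4.429 m/s. Answer: A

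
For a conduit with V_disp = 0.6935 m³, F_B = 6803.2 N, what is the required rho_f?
Formula: F_B = \rho_f g V_{disp}
Substituting knowns: 6803.2 = rho_f·9.81·0.6935
Solving for rho_f: rho_f = 6803.2/(9.81·0.6935) = 1000 kg/m³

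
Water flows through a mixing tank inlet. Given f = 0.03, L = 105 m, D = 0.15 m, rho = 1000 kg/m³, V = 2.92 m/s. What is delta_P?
Formula: \Delta P = f \frac{L}{D} \frac{\rho V^2}{2}
delta_P = 0.03·(105/0.15)·0.5·1000·2.92²/1000 = 89.53 kPa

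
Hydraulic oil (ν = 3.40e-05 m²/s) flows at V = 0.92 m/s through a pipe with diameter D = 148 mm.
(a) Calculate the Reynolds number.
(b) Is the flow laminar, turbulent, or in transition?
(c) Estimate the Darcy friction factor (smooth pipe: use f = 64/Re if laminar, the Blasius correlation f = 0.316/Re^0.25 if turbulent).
(a) Re = V·D/ν = 0.92·0.148/3.40e-05 = 4004.7
(b) Flow regime: turbulent (Re > 4000)
(c) Friction factor: f = 0.316/Re^0.25 = 0.316/4004.7^0.25 = 0.03972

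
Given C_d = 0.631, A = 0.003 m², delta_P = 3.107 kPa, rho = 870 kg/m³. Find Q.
Formula: Q = C_d A \sqrt{\frac{2 \Delta P}{\rho}}
Q = 0.631·0.003·√(2·(3.107·1000)/870)·1000 = 5.059 L/s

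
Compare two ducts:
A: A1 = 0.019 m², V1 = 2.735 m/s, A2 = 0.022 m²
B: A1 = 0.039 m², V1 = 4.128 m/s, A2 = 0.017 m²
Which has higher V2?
V2(A) = 2.362 m/s, V2(B) = 9.47 m/s. Answer: B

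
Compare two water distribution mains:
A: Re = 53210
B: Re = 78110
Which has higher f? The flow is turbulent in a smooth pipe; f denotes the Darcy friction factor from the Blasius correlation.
f(A) = 0.02081, f(B) = 0.0189. Answer: A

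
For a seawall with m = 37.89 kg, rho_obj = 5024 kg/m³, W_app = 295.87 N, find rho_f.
Formula: W_{app} = mg\left(1 - \frac{\rho_f}{\rho_{obj}}\right)
Substituting knowns: 295.87 = 37.89·9.81·(1 − rho_f/5024)
Solving for rho_f: rho_f = 5024·(1 − 295.87/(37.89·9.81)) = 1025 kg/m³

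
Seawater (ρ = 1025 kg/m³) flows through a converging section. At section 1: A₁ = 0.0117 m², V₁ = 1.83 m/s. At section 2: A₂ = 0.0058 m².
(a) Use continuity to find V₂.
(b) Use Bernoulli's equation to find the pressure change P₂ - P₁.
(a) Continuity: A₁V₁=A₂V₂ -> V₂=A₁V₁/A₂=0.0117*1.83/0.0058=3.69 m/s
(b) Bernoulli: P₂-P₁=0.5*rho*(V₁^2-V₂^2)/1000=0.5*1025*(1.83^2-3.69^2)/1000=-5.262 kPa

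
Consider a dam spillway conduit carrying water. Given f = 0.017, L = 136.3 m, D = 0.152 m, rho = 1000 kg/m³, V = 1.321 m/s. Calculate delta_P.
Formula: \Delta P = f \frac{L}{D} \frac{\rho V^2}{2}
delta_P = 0.017·(136.3/0.152)·0.5·1000·1.321²/1000 = 13.3 kPa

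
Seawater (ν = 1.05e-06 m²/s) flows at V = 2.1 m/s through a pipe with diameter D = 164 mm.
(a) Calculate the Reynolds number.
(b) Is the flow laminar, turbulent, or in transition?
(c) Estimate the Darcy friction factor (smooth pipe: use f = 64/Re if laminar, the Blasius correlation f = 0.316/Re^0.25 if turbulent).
(a) Re = V·D/ν = 2.1·0.164/1.05e-06 = 328000
(b) Flow regime: turbulent (Re > 4000)
(c) Friction factor: f = 0.316/Re^0.25 = 0.316/328000^0.25 = 0.0132 (Blasius is strictly valid for Re ≲ 1e5; used here as the smooth-pipe estimate the problem specifies)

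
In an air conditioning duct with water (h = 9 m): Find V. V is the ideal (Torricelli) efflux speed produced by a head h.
Formula: V = \sqrt{2 g h}
V = √(2·9.81·9) = 13.29 m/s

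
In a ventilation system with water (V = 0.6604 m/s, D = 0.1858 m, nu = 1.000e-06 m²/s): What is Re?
Formula: Re = \frac{V D}{\nu}
Re = 0.6604·0.1858/1.000e-06 = 122702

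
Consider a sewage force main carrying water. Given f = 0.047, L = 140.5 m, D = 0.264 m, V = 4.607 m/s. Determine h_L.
Formula: h_L = f \frac{L}{D} \frac{V^2}{2g}
h_L = 0.047·(140.5/0.264)·4.607²/(2·9.81) = 27.06 m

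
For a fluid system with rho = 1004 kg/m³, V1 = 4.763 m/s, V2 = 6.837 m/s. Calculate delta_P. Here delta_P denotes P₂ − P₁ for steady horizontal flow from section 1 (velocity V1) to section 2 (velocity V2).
Formula: \Delta P = \frac{1}{2} \rho (V_1^2 - V_2^2)
delta_P = 0.5·1004·(4.763² − 6.837²)/1000 = -12.08 kPa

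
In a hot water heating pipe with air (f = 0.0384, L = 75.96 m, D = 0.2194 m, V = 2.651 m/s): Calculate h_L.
Formula: h_L = f \frac{L}{D} \frac{V^2}{2g}
h_L = 0.0384·(75.96/0.2194)·2.651²/(2·9.81) = 4.762 m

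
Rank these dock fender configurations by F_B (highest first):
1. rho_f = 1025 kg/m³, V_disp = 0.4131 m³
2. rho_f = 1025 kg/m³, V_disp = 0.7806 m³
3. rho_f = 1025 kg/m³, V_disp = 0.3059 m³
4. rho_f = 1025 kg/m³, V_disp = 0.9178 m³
Case 1: F_B = 4154 N
Case 2: F_B = 7849 N
Case 3: F_B = 3076 N
Case 4: F_B = 9229 N
Ranking (highest first): 4, 2, 1, 3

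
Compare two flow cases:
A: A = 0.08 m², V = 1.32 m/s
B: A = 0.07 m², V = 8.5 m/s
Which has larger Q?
Q(A) = 105.6 L/s, Q(B) = 595 L/s. Answer: B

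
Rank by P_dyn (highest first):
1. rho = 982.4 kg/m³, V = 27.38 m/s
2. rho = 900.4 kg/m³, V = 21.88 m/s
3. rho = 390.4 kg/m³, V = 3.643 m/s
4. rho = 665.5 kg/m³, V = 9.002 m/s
Case 1: P_dyn = 368.2 kPa
Case 2: P_dyn = 215.5 kPa
Case 3: P_dyn = 2.591 kPa
Case 4: P_dyn = 26.96 kPa
Ranking (highest first): 1, 2, 4, 3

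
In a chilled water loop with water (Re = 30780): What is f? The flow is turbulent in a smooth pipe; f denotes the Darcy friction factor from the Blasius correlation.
Formula: f = \frac{0.316}{Re^{0.25}}
f = 0.316/30780^0.25 = 0.02386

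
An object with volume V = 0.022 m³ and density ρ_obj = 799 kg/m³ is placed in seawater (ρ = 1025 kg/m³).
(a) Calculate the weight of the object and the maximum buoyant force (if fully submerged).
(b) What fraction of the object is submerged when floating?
(a) W=rho_obj*g*V=799*9.81*0.022=172.4 N; F_B(max)=rho*g*V=1025*9.81*0.022=221.2 N
(b) Floating fraction=rho_obj/rho=799/1025=0.780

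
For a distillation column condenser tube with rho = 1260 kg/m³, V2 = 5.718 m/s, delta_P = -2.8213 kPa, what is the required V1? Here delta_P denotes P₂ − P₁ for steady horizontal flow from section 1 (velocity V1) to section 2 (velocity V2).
Formula: \Delta P = \frac{1}{2} \rho (V_1^2 - V_2^2)
Substituting knowns: -2.8213 = 0.5·1260·(V1² − 5.718²)/1000
Solving for V1: V1 = √(5.718² + 2·(-2.8213·1000)/1260) = 5.312 m/s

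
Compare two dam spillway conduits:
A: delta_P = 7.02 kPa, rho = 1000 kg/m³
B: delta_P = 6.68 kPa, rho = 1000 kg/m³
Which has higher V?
V(A) = 3.747 m/s, V(B) = 3.655 m/s. Answer: A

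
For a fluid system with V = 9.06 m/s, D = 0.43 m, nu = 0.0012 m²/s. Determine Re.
Formula: Re = \frac{V D}{\nu}
Re = 9.06·0.43/0.0012 = 3247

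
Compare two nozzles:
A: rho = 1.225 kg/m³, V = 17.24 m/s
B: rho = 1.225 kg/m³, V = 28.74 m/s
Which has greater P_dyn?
P_dyn(A) = 0.182 kPa, P_dyn(B) = 0.5059 kPa. Answer: B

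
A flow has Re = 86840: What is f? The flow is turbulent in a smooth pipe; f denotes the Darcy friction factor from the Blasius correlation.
Formula: f = \frac{0.316}{Re^{0.25}}
f = 0.316/86840^0.25 = 0.01841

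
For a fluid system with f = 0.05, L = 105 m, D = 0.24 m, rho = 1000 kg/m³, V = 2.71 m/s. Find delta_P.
Formula: \Delta P = f \frac{L}{D} \frac{\rho V^2}{2}
delta_P = 0.05·(105/0.24)·0.5·1000·2.71²/1000 = 80.33 kPa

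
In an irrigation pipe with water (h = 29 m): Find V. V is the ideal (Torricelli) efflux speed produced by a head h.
Formula: V = \sqrt{2 g h}
V = √(2·9.81·29) = 23.85 m/s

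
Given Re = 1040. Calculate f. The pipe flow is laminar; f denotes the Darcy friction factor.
Formula: f = \frac{64}{Re}
f = 64/1040 = 0.06154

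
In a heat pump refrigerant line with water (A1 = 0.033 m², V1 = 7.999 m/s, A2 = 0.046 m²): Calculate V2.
Formula: V_2 = \frac{A_1 V_1}{A_2}
V2 = 0.033·7.999/0.046 = 5.738 m/s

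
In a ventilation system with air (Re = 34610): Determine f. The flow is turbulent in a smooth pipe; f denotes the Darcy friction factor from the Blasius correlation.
Formula: f = \frac{0.316}{Re^{0.25}}
f = 0.316/34610^0.25 = 0.02317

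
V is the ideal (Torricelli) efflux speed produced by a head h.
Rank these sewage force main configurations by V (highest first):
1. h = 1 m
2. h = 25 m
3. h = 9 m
Case 1: V = 4.429 m/s
Case 2: V = 22.15 m/s
Case 3: V = 13.29 m/s
Ranking (highest first): 2, 3, 1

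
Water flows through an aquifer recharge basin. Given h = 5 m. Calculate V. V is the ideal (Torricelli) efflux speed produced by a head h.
Formula: V = \sqrt{2 g h}
V = √(2·9.81·5) = 9.905 m/s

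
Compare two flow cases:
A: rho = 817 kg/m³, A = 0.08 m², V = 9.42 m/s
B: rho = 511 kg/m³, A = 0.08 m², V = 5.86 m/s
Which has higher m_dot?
m_dot(A) = 615.7 kg/s, m_dot(B) = 239.6 kg/s. Answer: A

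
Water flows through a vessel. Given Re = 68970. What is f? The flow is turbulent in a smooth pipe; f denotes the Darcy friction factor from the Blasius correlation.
Formula: f = \frac{0.316}{Re^{0.25}}
f = 0.316/68970^0.25 = 0.0195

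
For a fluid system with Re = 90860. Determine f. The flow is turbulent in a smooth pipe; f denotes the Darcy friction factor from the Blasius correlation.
Formula: f = \frac{0.316}{Re^{0.25}}
f = 0.316/90860^0.25 = 0.0182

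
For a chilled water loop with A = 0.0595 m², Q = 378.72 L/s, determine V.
Formula: Q = A V
Substituting knowns: 378.72 = 0.0595·V·1000
Solving for V: V = (378.72/1000)/0.0595 = 6.365 m/s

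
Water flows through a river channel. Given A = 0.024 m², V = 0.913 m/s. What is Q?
Formula: Q = A V
Q = 0.024·0.913·1000 = 21.91 L/s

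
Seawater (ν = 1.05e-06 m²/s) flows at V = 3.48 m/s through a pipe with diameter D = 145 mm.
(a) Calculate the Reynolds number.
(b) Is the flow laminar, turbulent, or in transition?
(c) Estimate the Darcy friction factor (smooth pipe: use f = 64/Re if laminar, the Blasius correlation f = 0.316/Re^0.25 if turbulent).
(a) Re = V·D/ν = 3.48·0.145/1.05e-06 = 480570
(b) Flow regime: turbulent (Re > 4000)
(c) Friction factor: f = 0.316/Re^0.25 = 0.316/480570^0.25 = 0.012 (Blasius is strictly valid for Re ≲ 1e5; used here as the smooth-pipe estimate the problem specifies)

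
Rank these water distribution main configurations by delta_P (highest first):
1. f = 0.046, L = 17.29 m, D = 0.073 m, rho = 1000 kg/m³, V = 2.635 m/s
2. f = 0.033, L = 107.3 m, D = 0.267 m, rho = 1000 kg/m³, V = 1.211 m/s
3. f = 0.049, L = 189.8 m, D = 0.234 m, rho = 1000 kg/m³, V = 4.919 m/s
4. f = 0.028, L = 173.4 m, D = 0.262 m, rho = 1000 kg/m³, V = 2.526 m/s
Case 1: delta_P = 37.82 kPa
Case 2: delta_P = 9.724 kPa
Case 3: delta_P = 480.8 kPa
Case 4: delta_P = 59.12 kPa
Ranking (highest first): 3, 4, 1, 2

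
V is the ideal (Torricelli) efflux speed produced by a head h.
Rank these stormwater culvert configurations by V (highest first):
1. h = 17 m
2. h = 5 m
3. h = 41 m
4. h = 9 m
Case 1: V = 18.26 m/s
Case 2: V = 9.905 m/s
Case 3: V = 28.36 m/s
Case 4: V = 13.29 m/s
Ranking (highest first): 3, 1, 4, 2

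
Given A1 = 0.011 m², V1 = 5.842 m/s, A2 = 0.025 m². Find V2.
Formula: V_2 = \frac{A_1 V_1}{A_2}
V2 = 0.011·5.842/0.025 = 2.57 m/s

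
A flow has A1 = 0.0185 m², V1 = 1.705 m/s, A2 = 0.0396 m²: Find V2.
Formula: V_2 = \frac{A_1 V_1}{A_2}
V2 = 0.0185·1.705/0.0396 = 0.7965 m/s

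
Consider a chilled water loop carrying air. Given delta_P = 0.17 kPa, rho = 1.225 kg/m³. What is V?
Formula: V = \sqrt{\frac{2 \Delta P}{\rho}}
V = √(2·(0.17·1000)/1.225) = 16.66 m/s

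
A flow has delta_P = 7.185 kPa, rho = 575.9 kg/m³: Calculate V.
Formula: V = \sqrt{\frac{2 \Delta P}{\rho}}
V = √(2·(7.185·1000)/575.9) = 4.995 m/s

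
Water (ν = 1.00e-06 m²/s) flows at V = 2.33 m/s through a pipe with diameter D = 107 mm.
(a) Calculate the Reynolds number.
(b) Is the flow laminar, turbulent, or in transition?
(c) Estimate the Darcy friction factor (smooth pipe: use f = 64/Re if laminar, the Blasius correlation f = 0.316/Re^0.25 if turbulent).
(a) Re = V·D/ν = 2.33·0.107/1.00e-06 = 249310
(b) Flow regime: turbulent (Re > 4000)
(c) Friction factor: f = 0.316/Re^0.25 = 0.316/249310^0.25 = 0.01414 (Blasius is strictly valid for Re ≲ 1e5; used here as the smooth-pipe estimate the problem specifies)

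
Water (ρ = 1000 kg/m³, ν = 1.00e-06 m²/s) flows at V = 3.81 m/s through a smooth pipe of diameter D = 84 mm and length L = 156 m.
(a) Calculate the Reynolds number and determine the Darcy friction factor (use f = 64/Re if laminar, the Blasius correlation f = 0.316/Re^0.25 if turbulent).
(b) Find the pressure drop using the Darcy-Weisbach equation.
(a) Re = V·D/ν = 3.81·0.084/1.00e-06 = 320040 → turbulent (Re > 4000); f = 0.316/Re^0.25 = 0.316/320040^0.25 = 0.013286 (Blasius is strictly valid for Re ≲ 1e5; used here as the smooth-pipe estimate the problem specifies)
(b) Darcy-Weisbach: ΔP = f·(L/D)·½ρV²/1000 = 0.013286·(156/0.084)·½·1000·3.81²/1000 = 179.1 kPa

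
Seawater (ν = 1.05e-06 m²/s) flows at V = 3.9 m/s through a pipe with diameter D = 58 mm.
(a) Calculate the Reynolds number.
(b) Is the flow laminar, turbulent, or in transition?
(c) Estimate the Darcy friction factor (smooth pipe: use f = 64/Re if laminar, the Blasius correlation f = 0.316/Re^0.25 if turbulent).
(a) Re = V·D/ν = 3.9·0.058/1.05e-06 = 215430
(b) Flow regime: turbulent (Re > 4000)
(c) Friction factor: f = 0.316/Re^0.25 = 0.316/215430^0.25 = 0.01467 (Blasius is strictly valid for Re ≲ 1e5; used here as the smooth-pipe estimate the problem specifies)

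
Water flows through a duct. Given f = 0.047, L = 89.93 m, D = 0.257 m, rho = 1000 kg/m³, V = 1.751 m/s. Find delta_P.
Formula: \Delta P = f \frac{L}{D} \frac{\rho V^2}{2}
delta_P = 0.047·(89.93/0.257)·0.5·1000·1.751²/1000 = 25.21 kPa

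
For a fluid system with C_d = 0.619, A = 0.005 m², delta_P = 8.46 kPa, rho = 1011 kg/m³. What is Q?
Formula: Q = C_d A \sqrt{\frac{2 \Delta P}{\rho}}
Q = 0.619·0.005·√(2·(8.46·1000)/1011)·1000 = 12.66 L/s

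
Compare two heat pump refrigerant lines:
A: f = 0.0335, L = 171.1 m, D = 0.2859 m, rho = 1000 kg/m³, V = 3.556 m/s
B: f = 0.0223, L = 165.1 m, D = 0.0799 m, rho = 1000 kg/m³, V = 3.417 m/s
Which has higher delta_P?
delta_P(A) = 126.8 kPa, delta_P(B) = 269 kPa. Answer: B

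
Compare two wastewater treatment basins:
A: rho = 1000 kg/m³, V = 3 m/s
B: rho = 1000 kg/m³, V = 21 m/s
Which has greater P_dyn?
P_dyn(A) = 4.5 kPa, P_dyn(B) = 220.5 kPa. Answer: B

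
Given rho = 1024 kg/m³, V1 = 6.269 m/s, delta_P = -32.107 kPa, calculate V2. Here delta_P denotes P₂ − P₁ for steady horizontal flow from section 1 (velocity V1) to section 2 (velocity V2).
Formula: \Delta P = \frac{1}{2} \rho (V_1^2 - V_2^2)
Substituting knowns: -32.107 = 0.5·1024·(6.269² − V2²)/1000
Solving for V2: V2 = √(6.269² − 2·(-32.107·1000)/1024) = 10.1 m/s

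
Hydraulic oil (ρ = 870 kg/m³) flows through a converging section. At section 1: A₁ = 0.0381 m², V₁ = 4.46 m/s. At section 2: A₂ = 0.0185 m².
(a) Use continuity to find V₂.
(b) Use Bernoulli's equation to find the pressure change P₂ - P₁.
(a) Continuity: A₁V₁=A₂V₂ -> V₂=A₁V₁/A₂=0.0381*4.46/0.0185=9.19 m/s
(b) Bernoulli: P₂-P₁=0.5*rho*(V₁^2-V₂^2)/1000=0.5*870*(4.46^2-9.19^2)/1000=-28.09 kPa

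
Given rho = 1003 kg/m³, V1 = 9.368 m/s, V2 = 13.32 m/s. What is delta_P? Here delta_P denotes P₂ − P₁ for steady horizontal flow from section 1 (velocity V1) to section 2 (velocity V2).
Formula: \Delta P = \frac{1}{2} \rho (V_1^2 - V_2^2)
delta_P = 0.5·1003·(9.368² − 13.32²)/1000 = -44.97 kPa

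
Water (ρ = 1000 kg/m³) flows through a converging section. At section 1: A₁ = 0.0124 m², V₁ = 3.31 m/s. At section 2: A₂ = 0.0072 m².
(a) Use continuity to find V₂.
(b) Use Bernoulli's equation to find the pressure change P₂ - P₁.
(a) Continuity: A₁V₁=A₂V₂ -> V₂=A₁V₁/A₂=0.0124*3.31/0.0072=5.70 m/s
(b) Bernoulli: P₂-P₁=0.5*rho*(V₁^2-V₂^2)/1000=0.5*1000*(3.31^2-5.70^2)/1000=-10.77 kPa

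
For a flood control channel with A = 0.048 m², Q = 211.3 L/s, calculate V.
Formula: Q = A V
Substituting knowns: 211.3 = 0.048·V·1000
Solving for V: V = (211.3/1000)/0.048 = 4.402 m/s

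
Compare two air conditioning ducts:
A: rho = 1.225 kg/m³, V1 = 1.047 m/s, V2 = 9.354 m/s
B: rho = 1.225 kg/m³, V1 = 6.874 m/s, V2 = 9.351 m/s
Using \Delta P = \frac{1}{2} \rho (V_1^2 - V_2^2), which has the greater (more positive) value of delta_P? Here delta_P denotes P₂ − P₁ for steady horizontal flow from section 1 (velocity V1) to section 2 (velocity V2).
delta_P(A) = -0.05292 kPa, delta_P(B) = -0.02462 kPa. Answer: B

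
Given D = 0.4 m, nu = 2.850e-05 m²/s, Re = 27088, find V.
Formula: Re = \frac{V D}{\nu}
Substituting knowns: 27088 = V·0.4/2.850e-05
Solving for V: V = 27088·2.850e-05/0.4 = 1.93 m/s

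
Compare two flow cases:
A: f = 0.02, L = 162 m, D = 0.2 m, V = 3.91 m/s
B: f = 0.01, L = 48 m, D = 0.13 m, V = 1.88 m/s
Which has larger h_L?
h_L(A) = 12.62 m, h_L(B) = 0.6651 m. Answer: A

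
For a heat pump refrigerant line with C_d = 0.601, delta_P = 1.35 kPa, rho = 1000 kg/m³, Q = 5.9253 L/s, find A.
Formula: Q = C_d A \sqrt{\frac{2 \Delta P}{\rho}}
Substituting knowns: 5.9253 = 0.601·A·√(2·(1.35·1000)/1000)·1000
Solving for A: A = (5.9253/1000)/(0.601·√(2·(1.35·1000)/1000)) = 0.006 m²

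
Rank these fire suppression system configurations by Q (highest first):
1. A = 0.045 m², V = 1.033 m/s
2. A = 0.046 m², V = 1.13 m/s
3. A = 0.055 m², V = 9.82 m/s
Case 1: Q = 46.48 L/s
Case 2: Q = 51.98 L/s
Case 3: Q = 540.1 L/s
Ranking (highest first): 3, 2, 1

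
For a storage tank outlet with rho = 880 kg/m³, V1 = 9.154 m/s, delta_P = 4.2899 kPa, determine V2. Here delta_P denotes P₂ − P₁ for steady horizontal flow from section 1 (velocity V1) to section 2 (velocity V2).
Formula: \Delta P = \frac{1}{2} \rho (V_1^2 - V_2^2)
Substituting knowns: 4.2899 = 0.5·880·(9.154² − V2²)/1000
Solving for V2: V2 = √(9.154² − 2·(4.2899·1000)/880) = 8.605 m/s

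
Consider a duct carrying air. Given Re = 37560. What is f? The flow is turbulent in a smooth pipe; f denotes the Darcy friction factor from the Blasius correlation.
Formula: f = \frac{0.316}{Re^{0.25}}
f = 0.316/37560^0.25 = 0.0227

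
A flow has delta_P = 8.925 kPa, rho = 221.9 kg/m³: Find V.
Formula: V = \sqrt{\frac{2 \Delta P}{\rho}}
V = √(2·(8.925·1000)/221.9) = 8.969 m/s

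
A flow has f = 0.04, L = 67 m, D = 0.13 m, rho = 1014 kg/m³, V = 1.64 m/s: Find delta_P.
Formula: \Delta P = f \frac{L}{D} \frac{\rho V^2}{2}
delta_P = 0.04·(67/0.13)·0.5·1014·1.64²/1000 = 28.11 kPa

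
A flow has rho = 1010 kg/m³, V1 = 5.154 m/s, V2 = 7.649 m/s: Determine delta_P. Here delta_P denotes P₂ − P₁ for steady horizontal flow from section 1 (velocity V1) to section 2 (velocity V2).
Formula: \Delta P = \frac{1}{2} \rho (V_1^2 - V_2^2)
delta_P = 0.5·1010·(5.154² − 7.649²)/1000 = -16.13 kPa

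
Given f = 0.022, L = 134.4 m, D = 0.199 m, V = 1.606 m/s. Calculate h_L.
Formula: h_L = f \frac{L}{D} \frac{V^2}{2g}
h_L = 0.022·(134.4/0.199)·1.606²/(2·9.81) = 1.953 m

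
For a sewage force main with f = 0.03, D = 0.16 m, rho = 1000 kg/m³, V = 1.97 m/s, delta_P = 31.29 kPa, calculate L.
Formula: \Delta P = f \frac{L}{D} \frac{\rho V^2}{2}
Substituting knowns: 31.29 = 0.03·(L/0.16)·0.5·1000·1.97²/1000
Solving for L: L = (31.29·1000)·0.16/(0.03·0.5·1000·1.97²) = 86 m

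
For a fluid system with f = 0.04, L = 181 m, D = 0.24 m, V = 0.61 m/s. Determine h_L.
Formula: h_L = f \frac{L}{D} \frac{V^2}{2g}
h_L = 0.04·(181/0.24)·0.61²/(2·9.81) = 0.5721 m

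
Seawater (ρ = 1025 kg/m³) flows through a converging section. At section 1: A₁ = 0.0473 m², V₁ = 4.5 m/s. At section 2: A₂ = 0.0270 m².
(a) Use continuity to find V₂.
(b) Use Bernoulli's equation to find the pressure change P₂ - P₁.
(a) Continuity: A₁V₁=A₂V₂ -> V₂=A₁V₁/A₂=0.0473*4.5/0.0270=7.88 m/s
(b) Bernoulli: P₂-P₁=0.5*rho*(V₁^2-V₂^2)/1000=0.5*1025*(4.5^2-7.88^2)/1000=-21.45 kPa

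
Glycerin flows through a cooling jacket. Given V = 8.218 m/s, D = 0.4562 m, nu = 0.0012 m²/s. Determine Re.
Formula: Re = \frac{V D}{\nu}
Re = 8.218·0.4562/0.0012 = 3124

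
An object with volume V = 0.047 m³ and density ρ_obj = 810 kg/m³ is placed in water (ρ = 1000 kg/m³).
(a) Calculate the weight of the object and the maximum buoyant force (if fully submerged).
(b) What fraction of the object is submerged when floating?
(a) W=rho_obj*g*V=810*9.81*0.047=373.5 N; F_B(max)=rho*g*V=1000*9.81*0.047=461.1 N
(b) Floating fraction=rho_obj/rho=810/1000=0.810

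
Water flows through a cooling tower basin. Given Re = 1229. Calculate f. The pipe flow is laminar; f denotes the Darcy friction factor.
Formula: f = \frac{64}{Re}
f = 64/1229 = 0.05207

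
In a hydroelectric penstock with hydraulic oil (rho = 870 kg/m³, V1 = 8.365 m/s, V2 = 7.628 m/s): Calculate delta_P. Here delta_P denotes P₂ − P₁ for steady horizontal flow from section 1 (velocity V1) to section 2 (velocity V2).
Formula: \Delta P = \frac{1}{2} \rho (V_1^2 - V_2^2)
delta_P = 0.5·870·(8.365² − 7.628²)/1000 = 5.127 kPa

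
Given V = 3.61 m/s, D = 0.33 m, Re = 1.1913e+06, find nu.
Formula: Re = \frac{V D}{\nu}
Substituting knowns: 1.1913e+06 = 3.61·0.33/nu
Solving for nu: nu = 3.61·0.33/1.1913e+06 = 1.000e-06 m²/s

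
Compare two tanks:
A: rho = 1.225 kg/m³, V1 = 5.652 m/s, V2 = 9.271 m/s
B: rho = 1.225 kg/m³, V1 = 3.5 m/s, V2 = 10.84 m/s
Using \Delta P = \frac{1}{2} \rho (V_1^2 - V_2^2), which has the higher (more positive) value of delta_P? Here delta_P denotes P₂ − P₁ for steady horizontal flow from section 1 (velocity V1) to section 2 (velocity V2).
delta_P(A) = -0.03308 kPa, delta_P(B) = -0.06447 kPa. Answer: A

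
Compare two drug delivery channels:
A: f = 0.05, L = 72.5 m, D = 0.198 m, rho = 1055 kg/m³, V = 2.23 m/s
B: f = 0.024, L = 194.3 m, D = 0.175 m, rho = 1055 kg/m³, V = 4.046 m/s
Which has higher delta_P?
delta_P(A) = 48.03 kPa, delta_P(B) = 230.1 kPa. Answer: B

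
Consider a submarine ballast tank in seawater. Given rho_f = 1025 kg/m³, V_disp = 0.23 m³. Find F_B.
Formula: F_B = \rho_f g V_{disp}
F_B = 1025·9.81·0.23 = 2313 N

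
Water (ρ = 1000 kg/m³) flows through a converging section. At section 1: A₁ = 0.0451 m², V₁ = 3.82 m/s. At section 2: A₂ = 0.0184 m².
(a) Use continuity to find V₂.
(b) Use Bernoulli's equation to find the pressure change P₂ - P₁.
(a) Continuity: A₁V₁=A₂V₂ -> V₂=A₁V₁/A₂=0.0451*3.82/0.0184=9.36 m/s
(b) Bernoulli: P₂-P₁=0.5*rho*(V₁^2-V₂^2)/1000=0.5*1000*(3.82^2-9.36^2)/1000=-36.51 kPa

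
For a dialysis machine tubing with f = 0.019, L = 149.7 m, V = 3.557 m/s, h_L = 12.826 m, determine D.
Formula: h_L = f \frac{L}{D} \frac{V^2}{2g}
Substituting knowns: 12.826 = 0.019·(149.7/D)·3.557²/(2·9.81)
Solving for D: D = 0.019·149.7·3.557²/(2·9.81·12.826) = 0.143 m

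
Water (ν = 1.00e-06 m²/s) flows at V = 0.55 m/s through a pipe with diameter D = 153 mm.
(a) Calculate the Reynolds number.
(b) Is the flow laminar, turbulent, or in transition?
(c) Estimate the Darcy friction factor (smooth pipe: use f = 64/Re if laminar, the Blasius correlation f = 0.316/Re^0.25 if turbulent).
(a) Re = V·D/ν = 0.55·0.153/1.00e-06 = 84150
(b) Flow regime: turbulent (Re > 4000)
(c) Friction factor: f = 0.316/Re^0.25 = 0.316/84150^0.25 = 0.01855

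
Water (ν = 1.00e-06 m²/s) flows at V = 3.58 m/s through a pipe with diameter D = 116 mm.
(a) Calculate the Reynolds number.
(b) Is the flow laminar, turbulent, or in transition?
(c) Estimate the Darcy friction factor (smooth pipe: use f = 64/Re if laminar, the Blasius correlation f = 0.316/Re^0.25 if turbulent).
(a) Re = V·D/ν = 3.58·0.116/1.00e-06 = 415280
(b) Flow regime: turbulent (Re > 4000)
(c) Friction factor: f = 0.316/Re^0.25 = 0.316/415280^0.25 = 0.01245 (Blasius is strictly valid for Re ≲ 1e5; used here as the smooth-pipe estimate the problem specifies)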